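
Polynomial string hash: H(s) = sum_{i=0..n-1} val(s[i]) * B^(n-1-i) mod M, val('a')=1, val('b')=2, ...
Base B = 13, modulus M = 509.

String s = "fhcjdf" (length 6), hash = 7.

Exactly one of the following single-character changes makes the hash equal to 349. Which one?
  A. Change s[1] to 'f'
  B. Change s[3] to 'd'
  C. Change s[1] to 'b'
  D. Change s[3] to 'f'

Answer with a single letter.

Option A: s[1]='h'->'f', delta=(6-8)*13^4 mod 509 = 395, hash=7+395 mod 509 = 402
Option B: s[3]='j'->'d', delta=(4-10)*13^2 mod 509 = 4, hash=7+4 mod 509 = 11
Option C: s[1]='h'->'b', delta=(2-8)*13^4 mod 509 = 167, hash=7+167 mod 509 = 174
Option D: s[3]='j'->'f', delta=(6-10)*13^2 mod 509 = 342, hash=7+342 mod 509 = 349 <-- target

Answer: D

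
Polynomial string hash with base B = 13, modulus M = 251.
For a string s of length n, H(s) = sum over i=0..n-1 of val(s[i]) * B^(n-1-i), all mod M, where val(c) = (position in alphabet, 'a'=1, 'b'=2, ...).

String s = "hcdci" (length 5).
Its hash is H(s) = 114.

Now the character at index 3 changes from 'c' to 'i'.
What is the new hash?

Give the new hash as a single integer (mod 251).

Answer: 192

Derivation:
val('c') = 3, val('i') = 9
Position k = 3, exponent = n-1-k = 1
B^1 mod M = 13^1 mod 251 = 13
Delta = (9 - 3) * 13 mod 251 = 78
New hash = (114 + 78) mod 251 = 192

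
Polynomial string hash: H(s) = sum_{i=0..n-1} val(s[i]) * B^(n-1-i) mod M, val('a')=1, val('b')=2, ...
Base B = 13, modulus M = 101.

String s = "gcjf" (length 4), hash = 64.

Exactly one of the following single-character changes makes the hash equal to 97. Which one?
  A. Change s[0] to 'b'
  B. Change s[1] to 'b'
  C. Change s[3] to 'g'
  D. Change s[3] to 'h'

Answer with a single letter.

Option A: s[0]='g'->'b', delta=(2-7)*13^3 mod 101 = 24, hash=64+24 mod 101 = 88
Option B: s[1]='c'->'b', delta=(2-3)*13^2 mod 101 = 33, hash=64+33 mod 101 = 97 <-- target
Option C: s[3]='f'->'g', delta=(7-6)*13^0 mod 101 = 1, hash=64+1 mod 101 = 65
Option D: s[3]='f'->'h', delta=(8-6)*13^0 mod 101 = 2, hash=64+2 mod 101 = 66

Answer: B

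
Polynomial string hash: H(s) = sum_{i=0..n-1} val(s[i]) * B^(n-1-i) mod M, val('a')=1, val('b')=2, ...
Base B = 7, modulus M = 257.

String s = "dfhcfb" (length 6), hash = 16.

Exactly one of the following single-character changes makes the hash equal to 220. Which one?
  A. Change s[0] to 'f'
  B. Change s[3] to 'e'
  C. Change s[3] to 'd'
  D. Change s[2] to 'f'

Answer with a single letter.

Option A: s[0]='d'->'f', delta=(6-4)*7^5 mod 257 = 204, hash=16+204 mod 257 = 220 <-- target
Option B: s[3]='c'->'e', delta=(5-3)*7^2 mod 257 = 98, hash=16+98 mod 257 = 114
Option C: s[3]='c'->'d', delta=(4-3)*7^2 mod 257 = 49, hash=16+49 mod 257 = 65
Option D: s[2]='h'->'f', delta=(6-8)*7^3 mod 257 = 85, hash=16+85 mod 257 = 101

Answer: A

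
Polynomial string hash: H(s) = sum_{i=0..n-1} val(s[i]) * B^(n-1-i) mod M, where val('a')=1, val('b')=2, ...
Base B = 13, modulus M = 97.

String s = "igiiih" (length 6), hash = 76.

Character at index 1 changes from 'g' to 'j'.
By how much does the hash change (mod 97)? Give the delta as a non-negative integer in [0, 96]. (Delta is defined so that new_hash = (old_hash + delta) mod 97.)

Delta formula: (val(new) - val(old)) * B^(n-1-k) mod M
  val('j') - val('g') = 10 - 7 = 3
  B^(n-1-k) = 13^4 mod 97 = 43
  Delta = 3 * 43 mod 97 = 32

Answer: 32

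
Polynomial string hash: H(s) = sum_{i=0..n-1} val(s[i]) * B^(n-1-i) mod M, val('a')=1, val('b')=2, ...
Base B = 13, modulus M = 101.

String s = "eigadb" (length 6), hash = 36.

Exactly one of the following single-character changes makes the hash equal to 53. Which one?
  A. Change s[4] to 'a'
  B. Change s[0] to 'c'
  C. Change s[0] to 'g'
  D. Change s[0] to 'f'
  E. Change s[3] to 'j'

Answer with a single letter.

Answer: D

Derivation:
Option A: s[4]='d'->'a', delta=(1-4)*13^1 mod 101 = 62, hash=36+62 mod 101 = 98
Option B: s[0]='e'->'c', delta=(3-5)*13^5 mod 101 = 67, hash=36+67 mod 101 = 2
Option C: s[0]='e'->'g', delta=(7-5)*13^5 mod 101 = 34, hash=36+34 mod 101 = 70
Option D: s[0]='e'->'f', delta=(6-5)*13^5 mod 101 = 17, hash=36+17 mod 101 = 53 <-- target
Option E: s[3]='a'->'j', delta=(10-1)*13^2 mod 101 = 6, hash=36+6 mod 101 = 42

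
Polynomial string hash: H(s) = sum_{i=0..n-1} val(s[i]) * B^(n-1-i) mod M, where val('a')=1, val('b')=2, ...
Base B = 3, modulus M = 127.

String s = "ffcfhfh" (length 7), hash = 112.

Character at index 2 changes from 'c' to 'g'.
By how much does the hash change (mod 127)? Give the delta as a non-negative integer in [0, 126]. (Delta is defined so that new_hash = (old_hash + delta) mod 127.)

Answer: 70

Derivation:
Delta formula: (val(new) - val(old)) * B^(n-1-k) mod M
  val('g') - val('c') = 7 - 3 = 4
  B^(n-1-k) = 3^4 mod 127 = 81
  Delta = 4 * 81 mod 127 = 70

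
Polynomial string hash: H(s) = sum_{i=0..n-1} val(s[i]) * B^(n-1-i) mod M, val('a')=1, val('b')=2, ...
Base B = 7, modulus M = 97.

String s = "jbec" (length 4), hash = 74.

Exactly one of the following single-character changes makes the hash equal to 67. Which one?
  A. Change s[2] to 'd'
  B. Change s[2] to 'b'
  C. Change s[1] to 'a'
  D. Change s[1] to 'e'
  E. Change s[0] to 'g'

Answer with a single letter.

Option A: s[2]='e'->'d', delta=(4-5)*7^1 mod 97 = 90, hash=74+90 mod 97 = 67 <-- target
Option B: s[2]='e'->'b', delta=(2-5)*7^1 mod 97 = 76, hash=74+76 mod 97 = 53
Option C: s[1]='b'->'a', delta=(1-2)*7^2 mod 97 = 48, hash=74+48 mod 97 = 25
Option D: s[1]='b'->'e', delta=(5-2)*7^2 mod 97 = 50, hash=74+50 mod 97 = 27
Option E: s[0]='j'->'g', delta=(7-10)*7^3 mod 97 = 38, hash=74+38 mod 97 = 15

Answer: A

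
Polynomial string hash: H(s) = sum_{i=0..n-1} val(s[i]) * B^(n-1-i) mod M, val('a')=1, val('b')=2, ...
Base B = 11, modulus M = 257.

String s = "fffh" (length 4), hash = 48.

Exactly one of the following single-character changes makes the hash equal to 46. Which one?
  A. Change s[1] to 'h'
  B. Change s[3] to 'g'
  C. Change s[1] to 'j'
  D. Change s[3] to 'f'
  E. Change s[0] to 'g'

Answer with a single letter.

Option A: s[1]='f'->'h', delta=(8-6)*11^2 mod 257 = 242, hash=48+242 mod 257 = 33
Option B: s[3]='h'->'g', delta=(7-8)*11^0 mod 257 = 256, hash=48+256 mod 257 = 47
Option C: s[1]='f'->'j', delta=(10-6)*11^2 mod 257 = 227, hash=48+227 mod 257 = 18
Option D: s[3]='h'->'f', delta=(6-8)*11^0 mod 257 = 255, hash=48+255 mod 257 = 46 <-- target
Option E: s[0]='f'->'g', delta=(7-6)*11^3 mod 257 = 46, hash=48+46 mod 257 = 94

Answer: D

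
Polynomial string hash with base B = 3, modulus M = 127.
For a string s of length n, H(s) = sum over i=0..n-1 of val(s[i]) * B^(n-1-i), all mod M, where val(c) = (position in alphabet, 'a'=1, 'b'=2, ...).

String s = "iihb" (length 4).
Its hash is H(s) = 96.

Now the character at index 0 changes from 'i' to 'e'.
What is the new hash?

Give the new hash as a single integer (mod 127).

Answer: 115

Derivation:
val('i') = 9, val('e') = 5
Position k = 0, exponent = n-1-k = 3
B^3 mod M = 3^3 mod 127 = 27
Delta = (5 - 9) * 27 mod 127 = 19
New hash = (96 + 19) mod 127 = 115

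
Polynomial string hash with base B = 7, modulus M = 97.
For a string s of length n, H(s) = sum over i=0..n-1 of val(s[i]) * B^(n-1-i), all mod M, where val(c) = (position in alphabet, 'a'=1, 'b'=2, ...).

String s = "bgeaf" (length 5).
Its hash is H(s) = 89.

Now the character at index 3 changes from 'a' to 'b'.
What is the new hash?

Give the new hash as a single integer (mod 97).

Answer: 96

Derivation:
val('a') = 1, val('b') = 2
Position k = 3, exponent = n-1-k = 1
B^1 mod M = 7^1 mod 97 = 7
Delta = (2 - 1) * 7 mod 97 = 7
New hash = (89 + 7) mod 97 = 96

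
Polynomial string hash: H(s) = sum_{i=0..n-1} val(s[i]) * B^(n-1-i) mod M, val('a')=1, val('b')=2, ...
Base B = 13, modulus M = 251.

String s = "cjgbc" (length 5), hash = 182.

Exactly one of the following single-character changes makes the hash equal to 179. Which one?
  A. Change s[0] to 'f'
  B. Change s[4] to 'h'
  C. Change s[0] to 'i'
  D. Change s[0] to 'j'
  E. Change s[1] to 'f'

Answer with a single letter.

Answer: E

Derivation:
Option A: s[0]='c'->'f', delta=(6-3)*13^4 mod 251 = 92, hash=182+92 mod 251 = 23
Option B: s[4]='c'->'h', delta=(8-3)*13^0 mod 251 = 5, hash=182+5 mod 251 = 187
Option C: s[0]='c'->'i', delta=(9-3)*13^4 mod 251 = 184, hash=182+184 mod 251 = 115
Option D: s[0]='c'->'j', delta=(10-3)*13^4 mod 251 = 131, hash=182+131 mod 251 = 62
Option E: s[1]='j'->'f', delta=(6-10)*13^3 mod 251 = 248, hash=182+248 mod 251 = 179 <-- target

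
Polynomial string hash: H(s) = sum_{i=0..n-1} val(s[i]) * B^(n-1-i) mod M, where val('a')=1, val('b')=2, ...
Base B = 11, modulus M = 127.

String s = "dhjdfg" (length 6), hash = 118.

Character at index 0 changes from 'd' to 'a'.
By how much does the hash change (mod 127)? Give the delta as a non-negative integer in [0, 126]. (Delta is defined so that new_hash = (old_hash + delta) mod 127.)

Answer: 82

Derivation:
Delta formula: (val(new) - val(old)) * B^(n-1-k) mod M
  val('a') - val('d') = 1 - 4 = -3
  B^(n-1-k) = 11^5 mod 127 = 15
  Delta = -3 * 15 mod 127 = 82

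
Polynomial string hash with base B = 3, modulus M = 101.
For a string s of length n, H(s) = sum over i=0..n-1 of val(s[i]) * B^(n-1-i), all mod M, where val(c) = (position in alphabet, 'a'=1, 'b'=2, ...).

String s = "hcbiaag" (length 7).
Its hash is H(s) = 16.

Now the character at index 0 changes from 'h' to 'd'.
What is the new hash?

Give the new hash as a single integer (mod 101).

val('h') = 8, val('d') = 4
Position k = 0, exponent = n-1-k = 6
B^6 mod M = 3^6 mod 101 = 22
Delta = (4 - 8) * 22 mod 101 = 13
New hash = (16 + 13) mod 101 = 29

Answer: 29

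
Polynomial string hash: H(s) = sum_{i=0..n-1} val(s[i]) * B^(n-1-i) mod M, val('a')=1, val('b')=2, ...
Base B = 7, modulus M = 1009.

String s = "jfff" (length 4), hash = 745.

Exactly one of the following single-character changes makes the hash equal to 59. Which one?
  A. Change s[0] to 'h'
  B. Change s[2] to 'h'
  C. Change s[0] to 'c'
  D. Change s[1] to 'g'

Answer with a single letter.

Answer: A

Derivation:
Option A: s[0]='j'->'h', delta=(8-10)*7^3 mod 1009 = 323, hash=745+323 mod 1009 = 59 <-- target
Option B: s[2]='f'->'h', delta=(8-6)*7^1 mod 1009 = 14, hash=745+14 mod 1009 = 759
Option C: s[0]='j'->'c', delta=(3-10)*7^3 mod 1009 = 626, hash=745+626 mod 1009 = 362
Option D: s[1]='f'->'g', delta=(7-6)*7^2 mod 1009 = 49, hash=745+49 mod 1009 = 794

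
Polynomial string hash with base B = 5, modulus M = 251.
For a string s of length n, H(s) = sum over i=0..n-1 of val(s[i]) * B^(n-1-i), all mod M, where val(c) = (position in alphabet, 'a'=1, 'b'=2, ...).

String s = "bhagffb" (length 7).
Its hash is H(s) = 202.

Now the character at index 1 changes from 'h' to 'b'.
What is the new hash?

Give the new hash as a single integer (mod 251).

val('h') = 8, val('b') = 2
Position k = 1, exponent = n-1-k = 5
B^5 mod M = 5^5 mod 251 = 113
Delta = (2 - 8) * 113 mod 251 = 75
New hash = (202 + 75) mod 251 = 26

Answer: 26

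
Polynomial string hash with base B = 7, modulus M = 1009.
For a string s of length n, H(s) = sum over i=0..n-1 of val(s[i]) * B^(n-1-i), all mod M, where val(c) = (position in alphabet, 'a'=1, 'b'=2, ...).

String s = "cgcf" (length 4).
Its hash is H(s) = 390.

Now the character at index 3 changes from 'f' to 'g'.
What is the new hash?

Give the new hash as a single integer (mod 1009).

Answer: 391

Derivation:
val('f') = 6, val('g') = 7
Position k = 3, exponent = n-1-k = 0
B^0 mod M = 7^0 mod 1009 = 1
Delta = (7 - 6) * 1 mod 1009 = 1
New hash = (390 + 1) mod 1009 = 391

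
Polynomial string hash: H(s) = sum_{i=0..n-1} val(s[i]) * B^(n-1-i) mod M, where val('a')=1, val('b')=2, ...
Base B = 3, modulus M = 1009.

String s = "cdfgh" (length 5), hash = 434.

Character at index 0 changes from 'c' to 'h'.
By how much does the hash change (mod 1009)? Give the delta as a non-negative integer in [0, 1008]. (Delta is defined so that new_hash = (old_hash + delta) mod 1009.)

Answer: 405

Derivation:
Delta formula: (val(new) - val(old)) * B^(n-1-k) mod M
  val('h') - val('c') = 8 - 3 = 5
  B^(n-1-k) = 3^4 mod 1009 = 81
  Delta = 5 * 81 mod 1009 = 405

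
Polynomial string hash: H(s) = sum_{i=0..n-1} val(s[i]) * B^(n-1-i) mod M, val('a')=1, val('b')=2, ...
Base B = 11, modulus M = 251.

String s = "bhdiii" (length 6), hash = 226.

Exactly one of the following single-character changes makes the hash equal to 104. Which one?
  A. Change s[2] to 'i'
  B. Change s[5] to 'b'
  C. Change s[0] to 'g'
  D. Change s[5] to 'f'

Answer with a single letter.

Answer: A

Derivation:
Option A: s[2]='d'->'i', delta=(9-4)*11^3 mod 251 = 129, hash=226+129 mod 251 = 104 <-- target
Option B: s[5]='i'->'b', delta=(2-9)*11^0 mod 251 = 244, hash=226+244 mod 251 = 219
Option C: s[0]='b'->'g', delta=(7-2)*11^5 mod 251 = 47, hash=226+47 mod 251 = 22
Option D: s[5]='i'->'f', delta=(6-9)*11^0 mod 251 = 248, hash=226+248 mod 251 = 223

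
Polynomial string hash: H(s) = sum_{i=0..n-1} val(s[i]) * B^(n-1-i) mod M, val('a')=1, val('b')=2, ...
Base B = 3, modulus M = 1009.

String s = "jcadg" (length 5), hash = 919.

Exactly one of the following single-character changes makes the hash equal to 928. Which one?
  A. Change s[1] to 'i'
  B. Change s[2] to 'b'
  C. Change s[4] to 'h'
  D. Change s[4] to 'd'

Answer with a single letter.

Answer: B

Derivation:
Option A: s[1]='c'->'i', delta=(9-3)*3^3 mod 1009 = 162, hash=919+162 mod 1009 = 72
Option B: s[2]='a'->'b', delta=(2-1)*3^2 mod 1009 = 9, hash=919+9 mod 1009 = 928 <-- target
Option C: s[4]='g'->'h', delta=(8-7)*3^0 mod 1009 = 1, hash=919+1 mod 1009 = 920
Option D: s[4]='g'->'d', delta=(4-7)*3^0 mod 1009 = 1006, hash=919+1006 mod 1009 = 916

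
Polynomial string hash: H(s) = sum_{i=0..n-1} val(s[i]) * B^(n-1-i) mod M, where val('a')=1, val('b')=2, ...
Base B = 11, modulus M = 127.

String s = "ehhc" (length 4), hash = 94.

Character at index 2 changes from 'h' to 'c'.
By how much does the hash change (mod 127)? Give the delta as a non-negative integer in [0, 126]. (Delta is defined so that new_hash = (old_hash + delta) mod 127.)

Answer: 72

Derivation:
Delta formula: (val(new) - val(old)) * B^(n-1-k) mod M
  val('c') - val('h') = 3 - 8 = -5
  B^(n-1-k) = 11^1 mod 127 = 11
  Delta = -5 * 11 mod 127 = 72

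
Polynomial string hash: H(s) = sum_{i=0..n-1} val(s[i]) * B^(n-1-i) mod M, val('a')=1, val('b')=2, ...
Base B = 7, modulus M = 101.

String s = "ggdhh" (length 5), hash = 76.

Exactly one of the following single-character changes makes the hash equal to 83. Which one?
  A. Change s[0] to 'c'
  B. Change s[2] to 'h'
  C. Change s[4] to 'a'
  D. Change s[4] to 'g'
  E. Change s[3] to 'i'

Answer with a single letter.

Option A: s[0]='g'->'c', delta=(3-7)*7^4 mod 101 = 92, hash=76+92 mod 101 = 67
Option B: s[2]='d'->'h', delta=(8-4)*7^2 mod 101 = 95, hash=76+95 mod 101 = 70
Option C: s[4]='h'->'a', delta=(1-8)*7^0 mod 101 = 94, hash=76+94 mod 101 = 69
Option D: s[4]='h'->'g', delta=(7-8)*7^0 mod 101 = 100, hash=76+100 mod 101 = 75
Option E: s[3]='h'->'i', delta=(9-8)*7^1 mod 101 = 7, hash=76+7 mod 101 = 83 <-- target

Answer: E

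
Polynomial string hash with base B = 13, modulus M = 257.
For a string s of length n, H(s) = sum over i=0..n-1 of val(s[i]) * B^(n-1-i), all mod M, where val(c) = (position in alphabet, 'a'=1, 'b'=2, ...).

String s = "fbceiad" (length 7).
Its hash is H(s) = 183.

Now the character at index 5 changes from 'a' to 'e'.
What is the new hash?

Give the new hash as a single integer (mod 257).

val('a') = 1, val('e') = 5
Position k = 5, exponent = n-1-k = 1
B^1 mod M = 13^1 mod 257 = 13
Delta = (5 - 1) * 13 mod 257 = 52
New hash = (183 + 52) mod 257 = 235

Answer: 235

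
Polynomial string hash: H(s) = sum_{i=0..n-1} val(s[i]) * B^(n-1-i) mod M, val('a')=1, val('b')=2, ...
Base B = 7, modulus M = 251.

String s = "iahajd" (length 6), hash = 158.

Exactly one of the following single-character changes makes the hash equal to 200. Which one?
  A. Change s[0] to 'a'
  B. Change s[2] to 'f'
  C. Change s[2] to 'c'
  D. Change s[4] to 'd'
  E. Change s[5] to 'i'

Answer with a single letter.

Option A: s[0]='i'->'a', delta=(1-9)*7^5 mod 251 = 80, hash=158+80 mod 251 = 238
Option B: s[2]='h'->'f', delta=(6-8)*7^3 mod 251 = 67, hash=158+67 mod 251 = 225
Option C: s[2]='h'->'c', delta=(3-8)*7^3 mod 251 = 42, hash=158+42 mod 251 = 200 <-- target
Option D: s[4]='j'->'d', delta=(4-10)*7^1 mod 251 = 209, hash=158+209 mod 251 = 116
Option E: s[5]='d'->'i', delta=(9-4)*7^0 mod 251 = 5, hash=158+5 mod 251 = 163

Answer: C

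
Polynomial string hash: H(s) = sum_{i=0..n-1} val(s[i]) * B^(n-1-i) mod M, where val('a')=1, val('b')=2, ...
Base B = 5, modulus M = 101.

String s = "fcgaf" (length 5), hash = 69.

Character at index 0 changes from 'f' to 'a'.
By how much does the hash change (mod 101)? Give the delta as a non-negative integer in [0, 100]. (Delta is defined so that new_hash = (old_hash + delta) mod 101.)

Answer: 6

Derivation:
Delta formula: (val(new) - val(old)) * B^(n-1-k) mod M
  val('a') - val('f') = 1 - 6 = -5
  B^(n-1-k) = 5^4 mod 101 = 19
  Delta = -5 * 19 mod 101 = 6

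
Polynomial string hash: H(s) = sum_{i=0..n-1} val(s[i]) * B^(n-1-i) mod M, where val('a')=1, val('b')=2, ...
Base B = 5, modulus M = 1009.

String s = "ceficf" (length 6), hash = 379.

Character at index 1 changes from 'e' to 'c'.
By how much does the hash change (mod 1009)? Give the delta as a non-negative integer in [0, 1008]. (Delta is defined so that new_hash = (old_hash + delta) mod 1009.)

Delta formula: (val(new) - val(old)) * B^(n-1-k) mod M
  val('c') - val('e') = 3 - 5 = -2
  B^(n-1-k) = 5^4 mod 1009 = 625
  Delta = -2 * 625 mod 1009 = 768

Answer: 768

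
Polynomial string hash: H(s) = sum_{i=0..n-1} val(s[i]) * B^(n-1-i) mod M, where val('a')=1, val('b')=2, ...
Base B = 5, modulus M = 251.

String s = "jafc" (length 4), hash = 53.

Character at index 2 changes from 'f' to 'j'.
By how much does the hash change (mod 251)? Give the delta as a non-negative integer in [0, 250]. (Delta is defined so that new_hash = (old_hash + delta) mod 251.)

Answer: 20

Derivation:
Delta formula: (val(new) - val(old)) * B^(n-1-k) mod M
  val('j') - val('f') = 10 - 6 = 4
  B^(n-1-k) = 5^1 mod 251 = 5
  Delta = 4 * 5 mod 251 = 20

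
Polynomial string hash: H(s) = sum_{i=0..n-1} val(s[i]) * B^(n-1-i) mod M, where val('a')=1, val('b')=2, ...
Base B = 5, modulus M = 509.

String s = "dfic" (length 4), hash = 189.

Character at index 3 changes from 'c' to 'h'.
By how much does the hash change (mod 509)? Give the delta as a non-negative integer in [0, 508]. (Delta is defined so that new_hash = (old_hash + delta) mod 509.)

Answer: 5

Derivation:
Delta formula: (val(new) - val(old)) * B^(n-1-k) mod M
  val('h') - val('c') = 8 - 3 = 5
  B^(n-1-k) = 5^0 mod 509 = 1
  Delta = 5 * 1 mod 509 = 5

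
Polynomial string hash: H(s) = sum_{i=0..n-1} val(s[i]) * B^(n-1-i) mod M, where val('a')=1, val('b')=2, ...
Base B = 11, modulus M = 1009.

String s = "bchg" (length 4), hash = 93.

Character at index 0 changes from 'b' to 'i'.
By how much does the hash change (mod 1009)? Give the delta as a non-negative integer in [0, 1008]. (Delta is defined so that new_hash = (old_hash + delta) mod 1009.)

Delta formula: (val(new) - val(old)) * B^(n-1-k) mod M
  val('i') - val('b') = 9 - 2 = 7
  B^(n-1-k) = 11^3 mod 1009 = 322
  Delta = 7 * 322 mod 1009 = 236

Answer: 236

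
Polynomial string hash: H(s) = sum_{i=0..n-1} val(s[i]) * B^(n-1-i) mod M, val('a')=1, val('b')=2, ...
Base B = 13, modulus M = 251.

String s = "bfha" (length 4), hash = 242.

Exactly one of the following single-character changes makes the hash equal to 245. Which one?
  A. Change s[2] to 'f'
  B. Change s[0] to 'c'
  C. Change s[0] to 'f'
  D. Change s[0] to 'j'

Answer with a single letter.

Answer: C

Derivation:
Option A: s[2]='h'->'f', delta=(6-8)*13^1 mod 251 = 225, hash=242+225 mod 251 = 216
Option B: s[0]='b'->'c', delta=(3-2)*13^3 mod 251 = 189, hash=242+189 mod 251 = 180
Option C: s[0]='b'->'f', delta=(6-2)*13^3 mod 251 = 3, hash=242+3 mod 251 = 245 <-- target
Option D: s[0]='b'->'j', delta=(10-2)*13^3 mod 251 = 6, hash=242+6 mod 251 = 248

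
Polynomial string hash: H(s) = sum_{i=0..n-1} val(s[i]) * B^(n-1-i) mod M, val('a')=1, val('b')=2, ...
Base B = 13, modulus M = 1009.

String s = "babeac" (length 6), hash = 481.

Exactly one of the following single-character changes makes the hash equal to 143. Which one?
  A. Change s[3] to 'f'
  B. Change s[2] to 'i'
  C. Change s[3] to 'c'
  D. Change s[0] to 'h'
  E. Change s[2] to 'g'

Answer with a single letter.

Answer: C

Derivation:
Option A: s[3]='e'->'f', delta=(6-5)*13^2 mod 1009 = 169, hash=481+169 mod 1009 = 650
Option B: s[2]='b'->'i', delta=(9-2)*13^3 mod 1009 = 244, hash=481+244 mod 1009 = 725
Option C: s[3]='e'->'c', delta=(3-5)*13^2 mod 1009 = 671, hash=481+671 mod 1009 = 143 <-- target
Option D: s[0]='b'->'h', delta=(8-2)*13^5 mod 1009 = 895, hash=481+895 mod 1009 = 367
Option E: s[2]='b'->'g', delta=(7-2)*13^3 mod 1009 = 895, hash=481+895 mod 1009 = 367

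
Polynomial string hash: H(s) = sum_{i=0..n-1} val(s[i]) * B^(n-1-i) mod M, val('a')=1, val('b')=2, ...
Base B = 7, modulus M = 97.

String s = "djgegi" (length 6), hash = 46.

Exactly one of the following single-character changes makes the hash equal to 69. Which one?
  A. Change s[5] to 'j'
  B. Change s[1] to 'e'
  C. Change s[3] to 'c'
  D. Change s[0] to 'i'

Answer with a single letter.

Option A: s[5]='i'->'j', delta=(10-9)*7^0 mod 97 = 1, hash=46+1 mod 97 = 47
Option B: s[1]='j'->'e', delta=(5-10)*7^4 mod 97 = 23, hash=46+23 mod 97 = 69 <-- target
Option C: s[3]='e'->'c', delta=(3-5)*7^2 mod 97 = 96, hash=46+96 mod 97 = 45
Option D: s[0]='d'->'i', delta=(9-4)*7^5 mod 97 = 33, hash=46+33 mod 97 = 79

Answer: B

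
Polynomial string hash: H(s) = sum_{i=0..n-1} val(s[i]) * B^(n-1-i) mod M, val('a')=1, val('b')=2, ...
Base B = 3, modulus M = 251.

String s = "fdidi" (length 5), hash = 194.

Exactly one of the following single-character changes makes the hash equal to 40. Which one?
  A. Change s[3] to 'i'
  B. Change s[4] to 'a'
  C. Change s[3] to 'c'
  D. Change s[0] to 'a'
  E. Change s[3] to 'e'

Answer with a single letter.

Answer: D

Derivation:
Option A: s[3]='d'->'i', delta=(9-4)*3^1 mod 251 = 15, hash=194+15 mod 251 = 209
Option B: s[4]='i'->'a', delta=(1-9)*3^0 mod 251 = 243, hash=194+243 mod 251 = 186
Option C: s[3]='d'->'c', delta=(3-4)*3^1 mod 251 = 248, hash=194+248 mod 251 = 191
Option D: s[0]='f'->'a', delta=(1-6)*3^4 mod 251 = 97, hash=194+97 mod 251 = 40 <-- target
Option E: s[3]='d'->'e', delta=(5-4)*3^1 mod 251 = 3, hash=194+3 mod 251 = 197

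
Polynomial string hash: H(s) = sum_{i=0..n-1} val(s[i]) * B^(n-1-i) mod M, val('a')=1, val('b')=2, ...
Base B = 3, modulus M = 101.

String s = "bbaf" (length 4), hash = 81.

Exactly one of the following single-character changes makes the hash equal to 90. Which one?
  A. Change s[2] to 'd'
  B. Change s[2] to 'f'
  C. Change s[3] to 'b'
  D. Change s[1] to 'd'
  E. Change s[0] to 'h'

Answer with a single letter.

Option A: s[2]='a'->'d', delta=(4-1)*3^1 mod 101 = 9, hash=81+9 mod 101 = 90 <-- target
Option B: s[2]='a'->'f', delta=(6-1)*3^1 mod 101 = 15, hash=81+15 mod 101 = 96
Option C: s[3]='f'->'b', delta=(2-6)*3^0 mod 101 = 97, hash=81+97 mod 101 = 77
Option D: s[1]='b'->'d', delta=(4-2)*3^2 mod 101 = 18, hash=81+18 mod 101 = 99
Option E: s[0]='b'->'h', delta=(8-2)*3^3 mod 101 = 61, hash=81+61 mod 101 = 41

Answer: A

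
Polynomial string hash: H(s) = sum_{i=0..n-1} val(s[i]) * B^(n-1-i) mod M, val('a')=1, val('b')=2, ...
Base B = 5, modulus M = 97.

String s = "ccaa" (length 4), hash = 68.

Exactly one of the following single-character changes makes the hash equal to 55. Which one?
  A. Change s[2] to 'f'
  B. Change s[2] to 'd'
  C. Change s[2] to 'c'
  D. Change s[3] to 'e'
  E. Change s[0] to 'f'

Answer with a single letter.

Option A: s[2]='a'->'f', delta=(6-1)*5^1 mod 97 = 25, hash=68+25 mod 97 = 93
Option B: s[2]='a'->'d', delta=(4-1)*5^1 mod 97 = 15, hash=68+15 mod 97 = 83
Option C: s[2]='a'->'c', delta=(3-1)*5^1 mod 97 = 10, hash=68+10 mod 97 = 78
Option D: s[3]='a'->'e', delta=(5-1)*5^0 mod 97 = 4, hash=68+4 mod 97 = 72
Option E: s[0]='c'->'f', delta=(6-3)*5^3 mod 97 = 84, hash=68+84 mod 97 = 55 <-- target

Answer: E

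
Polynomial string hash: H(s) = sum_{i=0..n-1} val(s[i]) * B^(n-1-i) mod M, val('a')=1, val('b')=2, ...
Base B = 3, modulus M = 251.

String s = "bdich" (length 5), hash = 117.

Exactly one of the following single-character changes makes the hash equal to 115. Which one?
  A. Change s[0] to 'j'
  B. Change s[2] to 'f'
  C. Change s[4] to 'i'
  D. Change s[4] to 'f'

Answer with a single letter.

Answer: D

Derivation:
Option A: s[0]='b'->'j', delta=(10-2)*3^4 mod 251 = 146, hash=117+146 mod 251 = 12
Option B: s[2]='i'->'f', delta=(6-9)*3^2 mod 251 = 224, hash=117+224 mod 251 = 90
Option C: s[4]='h'->'i', delta=(9-8)*3^0 mod 251 = 1, hash=117+1 mod 251 = 118
Option D: s[4]='h'->'f', delta=(6-8)*3^0 mod 251 = 249, hash=117+249 mod 251 = 115 <-- target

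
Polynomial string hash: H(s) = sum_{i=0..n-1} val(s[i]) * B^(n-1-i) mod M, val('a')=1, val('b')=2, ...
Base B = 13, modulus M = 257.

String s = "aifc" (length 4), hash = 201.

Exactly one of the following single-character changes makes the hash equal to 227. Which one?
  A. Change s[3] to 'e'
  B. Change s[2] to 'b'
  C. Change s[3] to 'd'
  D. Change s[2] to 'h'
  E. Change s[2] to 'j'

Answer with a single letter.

Option A: s[3]='c'->'e', delta=(5-3)*13^0 mod 257 = 2, hash=201+2 mod 257 = 203
Option B: s[2]='f'->'b', delta=(2-6)*13^1 mod 257 = 205, hash=201+205 mod 257 = 149
Option C: s[3]='c'->'d', delta=(4-3)*13^0 mod 257 = 1, hash=201+1 mod 257 = 202
Option D: s[2]='f'->'h', delta=(8-6)*13^1 mod 257 = 26, hash=201+26 mod 257 = 227 <-- target
Option E: s[2]='f'->'j', delta=(10-6)*13^1 mod 257 = 52, hash=201+52 mod 257 = 253

Answer: D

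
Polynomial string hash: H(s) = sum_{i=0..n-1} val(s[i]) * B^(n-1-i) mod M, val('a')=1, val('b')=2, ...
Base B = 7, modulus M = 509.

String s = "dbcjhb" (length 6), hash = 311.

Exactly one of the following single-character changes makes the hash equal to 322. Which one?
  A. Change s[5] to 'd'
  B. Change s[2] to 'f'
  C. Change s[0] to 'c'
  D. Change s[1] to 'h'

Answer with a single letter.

Answer: B

Derivation:
Option A: s[5]='b'->'d', delta=(4-2)*7^0 mod 509 = 2, hash=311+2 mod 509 = 313
Option B: s[2]='c'->'f', delta=(6-3)*7^3 mod 509 = 11, hash=311+11 mod 509 = 322 <-- target
Option C: s[0]='d'->'c', delta=(3-4)*7^5 mod 509 = 499, hash=311+499 mod 509 = 301
Option D: s[1]='b'->'h', delta=(8-2)*7^4 mod 509 = 154, hash=311+154 mod 509 = 465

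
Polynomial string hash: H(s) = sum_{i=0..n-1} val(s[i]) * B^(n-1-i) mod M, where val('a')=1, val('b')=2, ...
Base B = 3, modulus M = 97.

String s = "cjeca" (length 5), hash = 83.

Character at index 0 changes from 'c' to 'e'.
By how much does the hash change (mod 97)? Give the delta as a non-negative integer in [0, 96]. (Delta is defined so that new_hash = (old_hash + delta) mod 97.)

Answer: 65

Derivation:
Delta formula: (val(new) - val(old)) * B^(n-1-k) mod M
  val('e') - val('c') = 5 - 3 = 2
  B^(n-1-k) = 3^4 mod 97 = 81
  Delta = 2 * 81 mod 97 = 65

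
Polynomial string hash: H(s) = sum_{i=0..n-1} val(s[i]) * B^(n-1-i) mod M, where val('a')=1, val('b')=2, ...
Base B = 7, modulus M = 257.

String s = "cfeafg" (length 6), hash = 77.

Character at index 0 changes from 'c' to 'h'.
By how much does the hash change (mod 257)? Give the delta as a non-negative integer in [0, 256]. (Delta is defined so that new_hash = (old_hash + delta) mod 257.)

Answer: 253

Derivation:
Delta formula: (val(new) - val(old)) * B^(n-1-k) mod M
  val('h') - val('c') = 8 - 3 = 5
  B^(n-1-k) = 7^5 mod 257 = 102
  Delta = 5 * 102 mod 257 = 253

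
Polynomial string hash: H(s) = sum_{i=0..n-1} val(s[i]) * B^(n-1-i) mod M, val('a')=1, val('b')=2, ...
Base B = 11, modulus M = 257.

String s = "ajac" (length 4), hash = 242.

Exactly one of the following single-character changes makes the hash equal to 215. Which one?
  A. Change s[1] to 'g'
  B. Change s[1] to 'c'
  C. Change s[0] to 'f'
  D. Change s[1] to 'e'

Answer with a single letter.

Option A: s[1]='j'->'g', delta=(7-10)*11^2 mod 257 = 151, hash=242+151 mod 257 = 136
Option B: s[1]='j'->'c', delta=(3-10)*11^2 mod 257 = 181, hash=242+181 mod 257 = 166
Option C: s[0]='a'->'f', delta=(6-1)*11^3 mod 257 = 230, hash=242+230 mod 257 = 215 <-- target
Option D: s[1]='j'->'e', delta=(5-10)*11^2 mod 257 = 166, hash=242+166 mod 257 = 151

Answer: C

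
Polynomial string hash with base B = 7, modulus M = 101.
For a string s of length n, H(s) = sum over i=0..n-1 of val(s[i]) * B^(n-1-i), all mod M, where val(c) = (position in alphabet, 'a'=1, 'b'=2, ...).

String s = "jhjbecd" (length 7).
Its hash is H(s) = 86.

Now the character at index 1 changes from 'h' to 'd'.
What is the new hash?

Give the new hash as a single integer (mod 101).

Answer: 23

Derivation:
val('h') = 8, val('d') = 4
Position k = 1, exponent = n-1-k = 5
B^5 mod M = 7^5 mod 101 = 41
Delta = (4 - 8) * 41 mod 101 = 38
New hash = (86 + 38) mod 101 = 23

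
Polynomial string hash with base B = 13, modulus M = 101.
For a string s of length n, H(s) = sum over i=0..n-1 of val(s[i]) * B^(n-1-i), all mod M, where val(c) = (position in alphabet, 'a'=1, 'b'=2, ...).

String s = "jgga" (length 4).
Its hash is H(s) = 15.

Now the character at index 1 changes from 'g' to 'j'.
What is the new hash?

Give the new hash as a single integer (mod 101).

Answer: 17

Derivation:
val('g') = 7, val('j') = 10
Position k = 1, exponent = n-1-k = 2
B^2 mod M = 13^2 mod 101 = 68
Delta = (10 - 7) * 68 mod 101 = 2
New hash = (15 + 2) mod 101 = 17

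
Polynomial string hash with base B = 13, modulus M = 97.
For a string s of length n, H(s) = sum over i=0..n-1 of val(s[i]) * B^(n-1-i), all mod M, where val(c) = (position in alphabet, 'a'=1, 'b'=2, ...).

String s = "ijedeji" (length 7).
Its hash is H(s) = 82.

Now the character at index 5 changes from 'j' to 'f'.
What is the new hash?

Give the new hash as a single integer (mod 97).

val('j') = 10, val('f') = 6
Position k = 5, exponent = n-1-k = 1
B^1 mod M = 13^1 mod 97 = 13
Delta = (6 - 10) * 13 mod 97 = 45
New hash = (82 + 45) mod 97 = 30

Answer: 30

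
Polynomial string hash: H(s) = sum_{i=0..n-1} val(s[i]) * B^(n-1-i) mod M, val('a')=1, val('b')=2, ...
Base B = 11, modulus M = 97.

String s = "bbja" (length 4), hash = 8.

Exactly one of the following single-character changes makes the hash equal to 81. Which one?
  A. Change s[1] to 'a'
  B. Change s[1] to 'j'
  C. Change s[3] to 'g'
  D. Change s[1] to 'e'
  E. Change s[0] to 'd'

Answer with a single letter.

Option A: s[1]='b'->'a', delta=(1-2)*11^2 mod 97 = 73, hash=8+73 mod 97 = 81 <-- target
Option B: s[1]='b'->'j', delta=(10-2)*11^2 mod 97 = 95, hash=8+95 mod 97 = 6
Option C: s[3]='a'->'g', delta=(7-1)*11^0 mod 97 = 6, hash=8+6 mod 97 = 14
Option D: s[1]='b'->'e', delta=(5-2)*11^2 mod 97 = 72, hash=8+72 mod 97 = 80
Option E: s[0]='b'->'d', delta=(4-2)*11^3 mod 97 = 43, hash=8+43 mod 97 = 51

Answer: A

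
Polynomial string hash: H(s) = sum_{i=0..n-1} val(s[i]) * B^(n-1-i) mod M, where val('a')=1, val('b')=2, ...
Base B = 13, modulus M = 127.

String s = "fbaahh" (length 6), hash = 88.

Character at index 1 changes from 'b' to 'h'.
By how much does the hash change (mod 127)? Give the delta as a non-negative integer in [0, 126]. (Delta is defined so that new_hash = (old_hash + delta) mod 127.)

Answer: 43

Derivation:
Delta formula: (val(new) - val(old)) * B^(n-1-k) mod M
  val('h') - val('b') = 8 - 2 = 6
  B^(n-1-k) = 13^4 mod 127 = 113
  Delta = 6 * 113 mod 127 = 43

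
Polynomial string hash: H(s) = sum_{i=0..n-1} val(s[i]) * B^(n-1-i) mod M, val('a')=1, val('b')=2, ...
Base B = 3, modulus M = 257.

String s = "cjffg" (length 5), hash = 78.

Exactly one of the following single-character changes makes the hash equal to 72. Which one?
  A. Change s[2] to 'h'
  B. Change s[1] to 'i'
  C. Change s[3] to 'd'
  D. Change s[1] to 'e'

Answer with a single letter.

Option A: s[2]='f'->'h', delta=(8-6)*3^2 mod 257 = 18, hash=78+18 mod 257 = 96
Option B: s[1]='j'->'i', delta=(9-10)*3^3 mod 257 = 230, hash=78+230 mod 257 = 51
Option C: s[3]='f'->'d', delta=(4-6)*3^1 mod 257 = 251, hash=78+251 mod 257 = 72 <-- target
Option D: s[1]='j'->'e', delta=(5-10)*3^3 mod 257 = 122, hash=78+122 mod 257 = 200

Answer: C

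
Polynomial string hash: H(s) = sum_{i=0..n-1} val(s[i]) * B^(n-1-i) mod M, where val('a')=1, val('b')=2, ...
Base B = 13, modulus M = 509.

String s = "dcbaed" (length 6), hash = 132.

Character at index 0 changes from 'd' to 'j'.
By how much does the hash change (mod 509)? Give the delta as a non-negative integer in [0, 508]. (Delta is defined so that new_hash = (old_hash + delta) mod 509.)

Delta formula: (val(new) - val(old)) * B^(n-1-k) mod M
  val('j') - val('d') = 10 - 4 = 6
  B^(n-1-k) = 13^5 mod 509 = 232
  Delta = 6 * 232 mod 509 = 374

Answer: 374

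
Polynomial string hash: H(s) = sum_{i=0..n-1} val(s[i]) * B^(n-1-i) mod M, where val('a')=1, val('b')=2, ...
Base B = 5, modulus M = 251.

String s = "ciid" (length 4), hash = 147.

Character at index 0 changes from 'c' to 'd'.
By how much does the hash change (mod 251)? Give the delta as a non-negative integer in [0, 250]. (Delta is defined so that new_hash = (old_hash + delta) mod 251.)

Delta formula: (val(new) - val(old)) * B^(n-1-k) mod M
  val('d') - val('c') = 4 - 3 = 1
  B^(n-1-k) = 5^3 mod 251 = 125
  Delta = 1 * 125 mod 251 = 125

Answer: 125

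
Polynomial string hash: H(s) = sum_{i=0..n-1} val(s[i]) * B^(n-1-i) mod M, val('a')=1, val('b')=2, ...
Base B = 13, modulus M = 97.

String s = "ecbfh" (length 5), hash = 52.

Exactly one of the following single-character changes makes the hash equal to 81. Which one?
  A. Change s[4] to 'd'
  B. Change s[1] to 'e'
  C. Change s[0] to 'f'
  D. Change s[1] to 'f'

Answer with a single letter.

Answer: B

Derivation:
Option A: s[4]='h'->'d', delta=(4-8)*13^0 mod 97 = 93, hash=52+93 mod 97 = 48
Option B: s[1]='c'->'e', delta=(5-3)*13^3 mod 97 = 29, hash=52+29 mod 97 = 81 <-- target
Option C: s[0]='e'->'f', delta=(6-5)*13^4 mod 97 = 43, hash=52+43 mod 97 = 95
Option D: s[1]='c'->'f', delta=(6-3)*13^3 mod 97 = 92, hash=52+92 mod 97 = 47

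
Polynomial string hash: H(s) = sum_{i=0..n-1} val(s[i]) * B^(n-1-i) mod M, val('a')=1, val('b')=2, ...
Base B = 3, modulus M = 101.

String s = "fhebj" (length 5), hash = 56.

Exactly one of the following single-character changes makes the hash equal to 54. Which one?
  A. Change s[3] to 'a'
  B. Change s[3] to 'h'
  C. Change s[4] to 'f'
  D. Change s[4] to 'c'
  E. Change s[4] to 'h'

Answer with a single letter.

Option A: s[3]='b'->'a', delta=(1-2)*3^1 mod 101 = 98, hash=56+98 mod 101 = 53
Option B: s[3]='b'->'h', delta=(8-2)*3^1 mod 101 = 18, hash=56+18 mod 101 = 74
Option C: s[4]='j'->'f', delta=(6-10)*3^0 mod 101 = 97, hash=56+97 mod 101 = 52
Option D: s[4]='j'->'c', delta=(3-10)*3^0 mod 101 = 94, hash=56+94 mod 101 = 49
Option E: s[4]='j'->'h', delta=(8-10)*3^0 mod 101 = 99, hash=56+99 mod 101 = 54 <-- target

Answer: E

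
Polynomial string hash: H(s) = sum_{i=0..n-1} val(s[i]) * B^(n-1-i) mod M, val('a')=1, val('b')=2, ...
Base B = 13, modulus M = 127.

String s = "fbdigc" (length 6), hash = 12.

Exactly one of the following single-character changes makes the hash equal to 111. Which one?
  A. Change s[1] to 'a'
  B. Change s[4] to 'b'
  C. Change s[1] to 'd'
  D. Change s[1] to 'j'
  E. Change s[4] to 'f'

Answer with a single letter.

Answer: C

Derivation:
Option A: s[1]='b'->'a', delta=(1-2)*13^4 mod 127 = 14, hash=12+14 mod 127 = 26
Option B: s[4]='g'->'b', delta=(2-7)*13^1 mod 127 = 62, hash=12+62 mod 127 = 74
Option C: s[1]='b'->'d', delta=(4-2)*13^4 mod 127 = 99, hash=12+99 mod 127 = 111 <-- target
Option D: s[1]='b'->'j', delta=(10-2)*13^4 mod 127 = 15, hash=12+15 mod 127 = 27
Option E: s[4]='g'->'f', delta=(6-7)*13^1 mod 127 = 114, hash=12+114 mod 127 = 126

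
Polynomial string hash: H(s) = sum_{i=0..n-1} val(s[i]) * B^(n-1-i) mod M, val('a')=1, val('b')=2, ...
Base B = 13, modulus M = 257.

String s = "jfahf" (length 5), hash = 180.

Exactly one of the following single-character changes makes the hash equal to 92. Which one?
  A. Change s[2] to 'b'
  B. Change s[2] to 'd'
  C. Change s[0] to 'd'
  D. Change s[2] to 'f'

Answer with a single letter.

Option A: s[2]='a'->'b', delta=(2-1)*13^2 mod 257 = 169, hash=180+169 mod 257 = 92 <-- target
Option B: s[2]='a'->'d', delta=(4-1)*13^2 mod 257 = 250, hash=180+250 mod 257 = 173
Option C: s[0]='j'->'d', delta=(4-10)*13^4 mod 257 = 53, hash=180+53 mod 257 = 233
Option D: s[2]='a'->'f', delta=(6-1)*13^2 mod 257 = 74, hash=180+74 mod 257 = 254

Answer: A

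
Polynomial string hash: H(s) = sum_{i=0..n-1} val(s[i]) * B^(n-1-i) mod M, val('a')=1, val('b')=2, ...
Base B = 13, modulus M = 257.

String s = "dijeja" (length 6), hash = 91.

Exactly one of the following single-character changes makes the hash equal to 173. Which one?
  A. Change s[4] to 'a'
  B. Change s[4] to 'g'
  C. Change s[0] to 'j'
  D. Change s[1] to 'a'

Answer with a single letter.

Answer: C

Derivation:
Option A: s[4]='j'->'a', delta=(1-10)*13^1 mod 257 = 140, hash=91+140 mod 257 = 231
Option B: s[4]='j'->'g', delta=(7-10)*13^1 mod 257 = 218, hash=91+218 mod 257 = 52
Option C: s[0]='d'->'j', delta=(10-4)*13^5 mod 257 = 82, hash=91+82 mod 257 = 173 <-- target
Option D: s[1]='i'->'a', delta=(1-9)*13^4 mod 257 = 242, hash=91+242 mod 257 = 76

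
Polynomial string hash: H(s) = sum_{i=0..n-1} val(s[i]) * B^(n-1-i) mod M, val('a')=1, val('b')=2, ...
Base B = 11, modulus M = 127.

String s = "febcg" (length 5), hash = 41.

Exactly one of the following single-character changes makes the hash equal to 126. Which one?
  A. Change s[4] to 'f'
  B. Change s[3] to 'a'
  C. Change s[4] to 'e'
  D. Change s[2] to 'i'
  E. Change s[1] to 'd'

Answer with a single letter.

Option A: s[4]='g'->'f', delta=(6-7)*11^0 mod 127 = 126, hash=41+126 mod 127 = 40
Option B: s[3]='c'->'a', delta=(1-3)*11^1 mod 127 = 105, hash=41+105 mod 127 = 19
Option C: s[4]='g'->'e', delta=(5-7)*11^0 mod 127 = 125, hash=41+125 mod 127 = 39
Option D: s[2]='b'->'i', delta=(9-2)*11^2 mod 127 = 85, hash=41+85 mod 127 = 126 <-- target
Option E: s[1]='e'->'d', delta=(4-5)*11^3 mod 127 = 66, hash=41+66 mod 127 = 107

Answer: D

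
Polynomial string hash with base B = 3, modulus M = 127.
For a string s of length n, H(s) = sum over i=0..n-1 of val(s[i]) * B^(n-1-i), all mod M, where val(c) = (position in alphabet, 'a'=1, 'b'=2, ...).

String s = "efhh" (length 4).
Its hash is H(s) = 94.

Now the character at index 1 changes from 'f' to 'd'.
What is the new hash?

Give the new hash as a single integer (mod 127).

val('f') = 6, val('d') = 4
Position k = 1, exponent = n-1-k = 2
B^2 mod M = 3^2 mod 127 = 9
Delta = (4 - 6) * 9 mod 127 = 109
New hash = (94 + 109) mod 127 = 76

Answer: 76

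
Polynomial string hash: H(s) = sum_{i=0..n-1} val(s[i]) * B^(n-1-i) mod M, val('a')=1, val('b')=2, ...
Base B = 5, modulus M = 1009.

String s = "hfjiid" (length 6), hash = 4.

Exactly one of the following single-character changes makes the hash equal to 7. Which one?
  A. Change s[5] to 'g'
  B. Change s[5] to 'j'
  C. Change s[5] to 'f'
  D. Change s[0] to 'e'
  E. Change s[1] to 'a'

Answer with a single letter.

Answer: A

Derivation:
Option A: s[5]='d'->'g', delta=(7-4)*5^0 mod 1009 = 3, hash=4+3 mod 1009 = 7 <-- target
Option B: s[5]='d'->'j', delta=(10-4)*5^0 mod 1009 = 6, hash=4+6 mod 1009 = 10
Option C: s[5]='d'->'f', delta=(6-4)*5^0 mod 1009 = 2, hash=4+2 mod 1009 = 6
Option D: s[0]='h'->'e', delta=(5-8)*5^5 mod 1009 = 715, hash=4+715 mod 1009 = 719
Option E: s[1]='f'->'a', delta=(1-6)*5^4 mod 1009 = 911, hash=4+911 mod 1009 = 915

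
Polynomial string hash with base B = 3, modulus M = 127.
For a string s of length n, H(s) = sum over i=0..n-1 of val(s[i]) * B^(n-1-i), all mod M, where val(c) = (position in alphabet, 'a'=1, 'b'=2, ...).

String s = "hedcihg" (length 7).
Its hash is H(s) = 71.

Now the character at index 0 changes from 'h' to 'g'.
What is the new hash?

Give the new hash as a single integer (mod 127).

val('h') = 8, val('g') = 7
Position k = 0, exponent = n-1-k = 6
B^6 mod M = 3^6 mod 127 = 94
Delta = (7 - 8) * 94 mod 127 = 33
New hash = (71 + 33) mod 127 = 104

Answer: 104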